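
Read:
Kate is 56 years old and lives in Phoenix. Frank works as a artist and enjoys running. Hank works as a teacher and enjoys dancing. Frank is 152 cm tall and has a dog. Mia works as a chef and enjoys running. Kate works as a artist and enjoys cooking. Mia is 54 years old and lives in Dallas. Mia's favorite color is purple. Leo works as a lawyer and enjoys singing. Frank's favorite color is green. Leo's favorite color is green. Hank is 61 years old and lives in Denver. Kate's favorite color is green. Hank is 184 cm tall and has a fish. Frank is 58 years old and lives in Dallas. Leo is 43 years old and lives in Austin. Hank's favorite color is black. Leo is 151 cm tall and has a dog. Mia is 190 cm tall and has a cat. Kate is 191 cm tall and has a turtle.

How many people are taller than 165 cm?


Taller than 165: 3

3


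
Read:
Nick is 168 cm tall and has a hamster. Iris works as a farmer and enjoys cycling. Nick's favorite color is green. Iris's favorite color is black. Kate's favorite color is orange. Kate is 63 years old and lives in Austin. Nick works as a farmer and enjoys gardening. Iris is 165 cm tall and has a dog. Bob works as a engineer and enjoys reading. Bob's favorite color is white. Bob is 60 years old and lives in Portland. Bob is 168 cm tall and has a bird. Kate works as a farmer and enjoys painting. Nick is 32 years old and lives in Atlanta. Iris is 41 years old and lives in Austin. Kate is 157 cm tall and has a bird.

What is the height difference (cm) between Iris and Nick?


|165 - 168| = 3

3


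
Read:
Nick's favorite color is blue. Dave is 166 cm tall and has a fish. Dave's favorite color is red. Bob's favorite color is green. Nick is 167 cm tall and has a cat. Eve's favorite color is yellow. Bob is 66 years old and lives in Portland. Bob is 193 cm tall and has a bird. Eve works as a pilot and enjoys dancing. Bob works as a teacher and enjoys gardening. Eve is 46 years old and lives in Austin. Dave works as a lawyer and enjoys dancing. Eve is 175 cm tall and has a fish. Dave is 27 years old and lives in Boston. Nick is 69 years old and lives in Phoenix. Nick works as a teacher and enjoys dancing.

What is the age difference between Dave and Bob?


|27 - 66| = 39

39


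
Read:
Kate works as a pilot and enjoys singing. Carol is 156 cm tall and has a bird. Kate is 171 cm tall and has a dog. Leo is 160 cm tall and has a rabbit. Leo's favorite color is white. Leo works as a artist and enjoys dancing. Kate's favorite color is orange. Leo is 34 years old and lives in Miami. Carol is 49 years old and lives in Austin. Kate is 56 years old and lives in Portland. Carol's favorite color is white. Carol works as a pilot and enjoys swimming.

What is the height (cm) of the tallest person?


Tallest: Kate at 171 cm

171


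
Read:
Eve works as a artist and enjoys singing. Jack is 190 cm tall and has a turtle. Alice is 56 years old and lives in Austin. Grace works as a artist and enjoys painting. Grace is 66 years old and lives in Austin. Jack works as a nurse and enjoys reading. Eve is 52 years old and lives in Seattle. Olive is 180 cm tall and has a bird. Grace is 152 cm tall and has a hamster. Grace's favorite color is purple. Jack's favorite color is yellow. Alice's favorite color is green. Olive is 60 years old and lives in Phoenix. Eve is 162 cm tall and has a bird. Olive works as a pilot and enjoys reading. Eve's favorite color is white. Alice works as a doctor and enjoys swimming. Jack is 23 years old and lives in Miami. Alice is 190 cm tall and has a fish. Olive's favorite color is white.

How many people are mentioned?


People: Olive, Alice, Grace, Jack, Eve. Count = 5

5


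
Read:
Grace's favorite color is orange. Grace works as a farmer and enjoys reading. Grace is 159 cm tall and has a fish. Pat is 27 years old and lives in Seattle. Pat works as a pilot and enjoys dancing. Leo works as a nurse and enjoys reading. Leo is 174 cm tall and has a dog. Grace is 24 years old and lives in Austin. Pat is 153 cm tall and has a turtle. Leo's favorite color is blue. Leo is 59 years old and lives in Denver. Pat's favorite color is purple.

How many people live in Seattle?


Count in Seattle: 1

1


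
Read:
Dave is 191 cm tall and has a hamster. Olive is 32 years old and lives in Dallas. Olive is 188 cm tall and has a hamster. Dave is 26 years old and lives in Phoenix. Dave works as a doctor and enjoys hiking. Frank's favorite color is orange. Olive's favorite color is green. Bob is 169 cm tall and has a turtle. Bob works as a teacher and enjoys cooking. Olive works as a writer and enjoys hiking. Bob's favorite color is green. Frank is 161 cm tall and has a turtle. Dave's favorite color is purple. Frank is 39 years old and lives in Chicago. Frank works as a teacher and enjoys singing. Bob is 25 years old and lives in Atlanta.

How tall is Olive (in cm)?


Olive is 188 cm tall

188


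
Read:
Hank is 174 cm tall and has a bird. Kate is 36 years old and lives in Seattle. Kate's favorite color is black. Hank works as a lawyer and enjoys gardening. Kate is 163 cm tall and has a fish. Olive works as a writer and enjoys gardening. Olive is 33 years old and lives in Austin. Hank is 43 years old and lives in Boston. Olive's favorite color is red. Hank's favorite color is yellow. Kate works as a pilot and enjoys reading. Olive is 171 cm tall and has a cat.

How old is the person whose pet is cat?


Person with pet=cat is Olive, age 33

33


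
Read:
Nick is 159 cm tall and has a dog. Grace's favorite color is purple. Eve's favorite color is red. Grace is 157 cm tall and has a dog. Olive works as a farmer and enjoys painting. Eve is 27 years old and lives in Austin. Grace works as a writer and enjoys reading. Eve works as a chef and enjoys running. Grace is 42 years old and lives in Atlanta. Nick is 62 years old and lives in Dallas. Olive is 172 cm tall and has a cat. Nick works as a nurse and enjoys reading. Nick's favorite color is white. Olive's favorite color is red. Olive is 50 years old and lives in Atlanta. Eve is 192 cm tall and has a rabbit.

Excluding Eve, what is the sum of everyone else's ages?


Sum (excluding Eve): 154

154


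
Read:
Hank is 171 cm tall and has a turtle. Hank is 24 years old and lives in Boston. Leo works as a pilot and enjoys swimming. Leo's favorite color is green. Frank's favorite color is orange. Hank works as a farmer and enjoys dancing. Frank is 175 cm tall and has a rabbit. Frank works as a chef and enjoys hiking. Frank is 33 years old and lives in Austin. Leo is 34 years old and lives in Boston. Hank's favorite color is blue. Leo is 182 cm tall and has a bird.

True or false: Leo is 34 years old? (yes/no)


Leo is actually 34. yes

yes


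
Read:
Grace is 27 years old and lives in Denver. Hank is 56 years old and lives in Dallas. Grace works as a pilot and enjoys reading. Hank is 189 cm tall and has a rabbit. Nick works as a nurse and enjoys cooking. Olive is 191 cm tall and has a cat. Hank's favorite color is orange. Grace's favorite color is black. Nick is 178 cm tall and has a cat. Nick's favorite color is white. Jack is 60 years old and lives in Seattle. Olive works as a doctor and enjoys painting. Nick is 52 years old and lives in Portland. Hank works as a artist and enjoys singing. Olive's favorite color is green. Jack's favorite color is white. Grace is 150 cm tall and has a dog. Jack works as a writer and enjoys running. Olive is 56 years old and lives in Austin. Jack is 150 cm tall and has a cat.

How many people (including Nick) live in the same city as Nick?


Nick lives in Portland. Count = 1

1


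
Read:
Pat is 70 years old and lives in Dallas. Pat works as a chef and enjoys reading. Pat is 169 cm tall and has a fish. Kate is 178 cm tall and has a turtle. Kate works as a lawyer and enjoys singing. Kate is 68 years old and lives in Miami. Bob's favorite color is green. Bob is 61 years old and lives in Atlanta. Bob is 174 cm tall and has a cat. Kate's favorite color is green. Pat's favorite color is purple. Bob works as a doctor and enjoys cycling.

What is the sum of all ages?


68+70+61 = 199

199


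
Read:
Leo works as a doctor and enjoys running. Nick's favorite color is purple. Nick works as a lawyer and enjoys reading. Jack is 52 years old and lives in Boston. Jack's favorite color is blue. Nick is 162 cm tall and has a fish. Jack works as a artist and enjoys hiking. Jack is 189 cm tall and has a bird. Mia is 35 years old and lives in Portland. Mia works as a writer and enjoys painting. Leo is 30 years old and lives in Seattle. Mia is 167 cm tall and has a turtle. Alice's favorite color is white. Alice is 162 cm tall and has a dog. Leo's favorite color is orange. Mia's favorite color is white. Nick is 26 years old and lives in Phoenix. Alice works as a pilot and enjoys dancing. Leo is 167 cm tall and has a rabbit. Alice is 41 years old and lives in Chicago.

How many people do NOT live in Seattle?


Not in Seattle: 4

4


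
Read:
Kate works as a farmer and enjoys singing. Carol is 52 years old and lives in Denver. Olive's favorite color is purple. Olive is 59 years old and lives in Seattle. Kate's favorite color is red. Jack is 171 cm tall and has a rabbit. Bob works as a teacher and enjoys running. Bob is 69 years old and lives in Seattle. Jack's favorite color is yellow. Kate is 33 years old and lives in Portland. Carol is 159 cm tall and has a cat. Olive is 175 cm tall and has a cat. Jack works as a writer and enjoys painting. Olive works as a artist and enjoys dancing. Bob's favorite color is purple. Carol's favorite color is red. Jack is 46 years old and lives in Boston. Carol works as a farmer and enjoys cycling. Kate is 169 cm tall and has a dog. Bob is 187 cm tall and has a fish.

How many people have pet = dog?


Count: 1

1


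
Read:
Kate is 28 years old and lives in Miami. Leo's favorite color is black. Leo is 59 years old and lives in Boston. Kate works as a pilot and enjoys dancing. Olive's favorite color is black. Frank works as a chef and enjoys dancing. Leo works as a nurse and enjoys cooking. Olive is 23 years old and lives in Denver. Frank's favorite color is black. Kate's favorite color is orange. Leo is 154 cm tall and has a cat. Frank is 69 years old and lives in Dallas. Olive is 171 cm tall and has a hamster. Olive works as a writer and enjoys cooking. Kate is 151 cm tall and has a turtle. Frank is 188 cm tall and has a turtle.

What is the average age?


Sum=179, n=4, avg=44.75

44.75


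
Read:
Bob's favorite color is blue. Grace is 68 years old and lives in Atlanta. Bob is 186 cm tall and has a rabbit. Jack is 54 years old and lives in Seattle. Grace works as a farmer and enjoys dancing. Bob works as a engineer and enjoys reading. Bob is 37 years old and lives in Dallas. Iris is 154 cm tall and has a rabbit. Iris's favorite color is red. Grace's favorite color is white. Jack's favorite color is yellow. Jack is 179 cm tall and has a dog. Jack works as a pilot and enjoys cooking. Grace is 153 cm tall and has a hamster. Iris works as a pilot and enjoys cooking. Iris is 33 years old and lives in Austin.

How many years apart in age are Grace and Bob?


68 vs 37, diff = 31

31


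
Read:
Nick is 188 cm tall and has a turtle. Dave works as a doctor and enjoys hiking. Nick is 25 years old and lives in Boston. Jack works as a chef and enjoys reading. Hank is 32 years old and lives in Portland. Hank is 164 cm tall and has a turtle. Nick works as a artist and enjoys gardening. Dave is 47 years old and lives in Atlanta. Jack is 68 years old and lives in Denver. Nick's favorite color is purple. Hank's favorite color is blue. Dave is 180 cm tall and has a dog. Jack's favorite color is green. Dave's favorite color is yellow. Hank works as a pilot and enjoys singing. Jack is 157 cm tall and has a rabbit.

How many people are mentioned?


People: Nick, Hank, Jack, Dave. Count = 4

4


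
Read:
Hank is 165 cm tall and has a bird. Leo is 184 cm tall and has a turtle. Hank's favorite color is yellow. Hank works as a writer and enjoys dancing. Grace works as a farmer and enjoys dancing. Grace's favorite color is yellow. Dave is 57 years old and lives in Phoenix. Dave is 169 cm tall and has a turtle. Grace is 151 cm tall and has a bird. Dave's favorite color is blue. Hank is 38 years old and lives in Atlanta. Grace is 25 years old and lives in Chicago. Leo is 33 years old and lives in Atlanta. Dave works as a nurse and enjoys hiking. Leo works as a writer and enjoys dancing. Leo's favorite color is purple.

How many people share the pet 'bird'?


Count: 2

2


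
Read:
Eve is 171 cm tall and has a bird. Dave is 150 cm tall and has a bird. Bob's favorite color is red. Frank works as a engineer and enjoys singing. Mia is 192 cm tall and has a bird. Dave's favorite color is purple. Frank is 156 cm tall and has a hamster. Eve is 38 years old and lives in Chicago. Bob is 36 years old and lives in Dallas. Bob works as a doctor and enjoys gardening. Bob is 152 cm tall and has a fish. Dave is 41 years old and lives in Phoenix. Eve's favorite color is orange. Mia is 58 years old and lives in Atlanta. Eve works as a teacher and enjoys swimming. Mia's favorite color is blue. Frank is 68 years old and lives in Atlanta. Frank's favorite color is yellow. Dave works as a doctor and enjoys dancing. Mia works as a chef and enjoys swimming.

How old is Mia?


Mia is 58 years old

58


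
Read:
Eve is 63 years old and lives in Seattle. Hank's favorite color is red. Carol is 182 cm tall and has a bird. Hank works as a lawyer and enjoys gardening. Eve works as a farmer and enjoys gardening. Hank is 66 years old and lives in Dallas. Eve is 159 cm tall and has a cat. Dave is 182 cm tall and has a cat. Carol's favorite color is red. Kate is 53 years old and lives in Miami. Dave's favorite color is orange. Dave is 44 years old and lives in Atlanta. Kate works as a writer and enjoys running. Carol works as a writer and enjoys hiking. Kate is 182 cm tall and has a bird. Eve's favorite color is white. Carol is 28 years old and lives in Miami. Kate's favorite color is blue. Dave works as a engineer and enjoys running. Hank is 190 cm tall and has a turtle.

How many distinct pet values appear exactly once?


Unique pet values: 1

1


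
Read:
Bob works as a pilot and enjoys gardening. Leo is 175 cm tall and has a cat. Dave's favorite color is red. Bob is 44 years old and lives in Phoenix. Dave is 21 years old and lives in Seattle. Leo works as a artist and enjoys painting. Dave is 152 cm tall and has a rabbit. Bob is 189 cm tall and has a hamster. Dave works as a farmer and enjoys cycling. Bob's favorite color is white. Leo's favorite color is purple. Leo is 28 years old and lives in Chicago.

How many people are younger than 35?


Filter: 2

2


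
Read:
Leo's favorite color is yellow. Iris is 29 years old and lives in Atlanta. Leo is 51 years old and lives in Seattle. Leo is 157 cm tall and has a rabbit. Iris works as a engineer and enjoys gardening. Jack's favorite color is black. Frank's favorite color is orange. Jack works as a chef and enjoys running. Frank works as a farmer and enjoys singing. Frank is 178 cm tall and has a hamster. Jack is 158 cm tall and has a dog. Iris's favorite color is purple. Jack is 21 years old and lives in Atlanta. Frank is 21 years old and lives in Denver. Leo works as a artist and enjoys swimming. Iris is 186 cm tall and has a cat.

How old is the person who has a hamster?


Person with hamster is Frank, age 21

21


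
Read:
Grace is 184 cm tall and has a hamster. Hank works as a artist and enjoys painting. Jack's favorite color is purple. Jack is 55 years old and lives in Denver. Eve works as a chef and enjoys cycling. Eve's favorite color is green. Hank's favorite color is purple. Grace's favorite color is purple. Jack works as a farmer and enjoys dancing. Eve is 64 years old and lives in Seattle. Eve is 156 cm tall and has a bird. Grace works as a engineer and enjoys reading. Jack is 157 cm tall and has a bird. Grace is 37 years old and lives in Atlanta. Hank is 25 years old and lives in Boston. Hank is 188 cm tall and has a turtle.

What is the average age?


Sum=181, n=4, avg=45.25

45.25


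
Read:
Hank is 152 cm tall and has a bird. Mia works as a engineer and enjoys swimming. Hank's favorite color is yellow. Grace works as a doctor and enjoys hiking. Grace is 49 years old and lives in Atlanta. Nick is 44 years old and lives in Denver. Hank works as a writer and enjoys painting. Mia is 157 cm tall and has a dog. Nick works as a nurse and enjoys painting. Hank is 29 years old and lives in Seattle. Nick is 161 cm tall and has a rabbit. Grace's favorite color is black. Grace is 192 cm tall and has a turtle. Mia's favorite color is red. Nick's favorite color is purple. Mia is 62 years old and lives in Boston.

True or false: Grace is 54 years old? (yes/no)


Grace is actually 49. no

no


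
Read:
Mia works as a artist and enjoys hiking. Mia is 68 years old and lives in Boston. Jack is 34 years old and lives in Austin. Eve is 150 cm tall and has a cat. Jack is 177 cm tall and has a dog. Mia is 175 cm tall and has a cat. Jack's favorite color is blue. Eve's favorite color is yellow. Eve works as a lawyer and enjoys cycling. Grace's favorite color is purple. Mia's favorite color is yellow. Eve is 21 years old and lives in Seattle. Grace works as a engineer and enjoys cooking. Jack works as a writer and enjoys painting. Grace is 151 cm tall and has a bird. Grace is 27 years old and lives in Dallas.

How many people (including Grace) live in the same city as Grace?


Grace lives in Dallas. Count = 1

1


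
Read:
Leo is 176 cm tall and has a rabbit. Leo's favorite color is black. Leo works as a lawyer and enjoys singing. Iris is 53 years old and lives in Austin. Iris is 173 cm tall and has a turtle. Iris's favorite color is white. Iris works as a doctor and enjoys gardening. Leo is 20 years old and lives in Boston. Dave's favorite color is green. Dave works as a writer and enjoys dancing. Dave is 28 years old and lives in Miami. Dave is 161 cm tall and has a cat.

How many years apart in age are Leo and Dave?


20 vs 28, diff = 8

8


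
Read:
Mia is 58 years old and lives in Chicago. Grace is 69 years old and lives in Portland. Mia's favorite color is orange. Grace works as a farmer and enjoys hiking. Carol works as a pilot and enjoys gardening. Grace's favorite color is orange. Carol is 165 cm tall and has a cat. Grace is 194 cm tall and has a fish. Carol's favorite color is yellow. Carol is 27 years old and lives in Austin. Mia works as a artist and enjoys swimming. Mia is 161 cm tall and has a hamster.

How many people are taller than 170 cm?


Taller than 170: 1

1


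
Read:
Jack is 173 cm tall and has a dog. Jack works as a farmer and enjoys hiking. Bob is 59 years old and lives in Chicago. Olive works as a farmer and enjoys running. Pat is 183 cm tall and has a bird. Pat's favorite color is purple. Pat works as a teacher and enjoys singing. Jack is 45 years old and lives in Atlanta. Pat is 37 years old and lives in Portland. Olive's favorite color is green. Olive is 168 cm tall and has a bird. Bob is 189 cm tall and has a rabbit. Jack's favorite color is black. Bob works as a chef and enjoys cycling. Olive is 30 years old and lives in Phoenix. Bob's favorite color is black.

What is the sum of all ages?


37+45+30+59 = 171

171


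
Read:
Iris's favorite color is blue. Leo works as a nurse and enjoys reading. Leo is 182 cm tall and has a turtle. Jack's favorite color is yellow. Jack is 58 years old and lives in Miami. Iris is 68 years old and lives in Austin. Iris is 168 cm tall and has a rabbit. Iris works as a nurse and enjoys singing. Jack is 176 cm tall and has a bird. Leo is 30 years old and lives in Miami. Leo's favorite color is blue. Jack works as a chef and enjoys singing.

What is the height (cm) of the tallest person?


Tallest: Leo at 182 cm

182


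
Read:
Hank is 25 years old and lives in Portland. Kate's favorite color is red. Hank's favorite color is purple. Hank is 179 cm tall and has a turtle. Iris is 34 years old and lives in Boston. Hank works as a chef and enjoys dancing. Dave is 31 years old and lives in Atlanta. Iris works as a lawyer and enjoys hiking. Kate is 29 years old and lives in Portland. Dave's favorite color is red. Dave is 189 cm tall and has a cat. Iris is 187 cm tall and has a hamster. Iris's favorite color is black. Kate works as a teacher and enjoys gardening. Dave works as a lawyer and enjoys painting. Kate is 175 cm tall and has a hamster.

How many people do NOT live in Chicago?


Not in Chicago: 4

4


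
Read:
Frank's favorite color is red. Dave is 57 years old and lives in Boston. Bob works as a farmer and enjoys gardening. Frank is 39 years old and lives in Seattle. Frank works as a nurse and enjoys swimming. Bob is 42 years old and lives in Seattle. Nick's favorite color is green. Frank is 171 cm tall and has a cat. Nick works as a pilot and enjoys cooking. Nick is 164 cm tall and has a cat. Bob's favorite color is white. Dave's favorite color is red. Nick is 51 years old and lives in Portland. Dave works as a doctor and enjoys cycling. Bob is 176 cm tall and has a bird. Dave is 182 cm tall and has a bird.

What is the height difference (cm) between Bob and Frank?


|176 - 171| = 5

5


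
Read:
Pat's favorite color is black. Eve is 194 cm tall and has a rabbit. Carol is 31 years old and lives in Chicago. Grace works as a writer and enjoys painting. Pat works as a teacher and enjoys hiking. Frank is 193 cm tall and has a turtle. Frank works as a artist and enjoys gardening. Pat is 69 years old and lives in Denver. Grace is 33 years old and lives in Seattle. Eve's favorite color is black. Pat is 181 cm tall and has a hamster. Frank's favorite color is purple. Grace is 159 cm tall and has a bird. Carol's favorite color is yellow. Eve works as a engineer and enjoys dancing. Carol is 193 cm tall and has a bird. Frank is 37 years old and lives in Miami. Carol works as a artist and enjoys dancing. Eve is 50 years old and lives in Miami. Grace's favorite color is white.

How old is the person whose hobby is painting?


Person with hobby=painting is Grace, age 33

33


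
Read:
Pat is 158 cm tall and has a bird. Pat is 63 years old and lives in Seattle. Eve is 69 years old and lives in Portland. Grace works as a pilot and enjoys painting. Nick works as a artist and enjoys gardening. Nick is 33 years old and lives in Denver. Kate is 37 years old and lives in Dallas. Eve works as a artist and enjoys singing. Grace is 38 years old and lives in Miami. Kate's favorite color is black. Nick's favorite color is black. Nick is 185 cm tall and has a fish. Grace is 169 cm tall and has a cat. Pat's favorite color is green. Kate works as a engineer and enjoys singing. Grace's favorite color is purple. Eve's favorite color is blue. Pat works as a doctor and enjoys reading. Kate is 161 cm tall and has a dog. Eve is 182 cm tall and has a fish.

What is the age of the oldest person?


Oldest: Eve at 69

69


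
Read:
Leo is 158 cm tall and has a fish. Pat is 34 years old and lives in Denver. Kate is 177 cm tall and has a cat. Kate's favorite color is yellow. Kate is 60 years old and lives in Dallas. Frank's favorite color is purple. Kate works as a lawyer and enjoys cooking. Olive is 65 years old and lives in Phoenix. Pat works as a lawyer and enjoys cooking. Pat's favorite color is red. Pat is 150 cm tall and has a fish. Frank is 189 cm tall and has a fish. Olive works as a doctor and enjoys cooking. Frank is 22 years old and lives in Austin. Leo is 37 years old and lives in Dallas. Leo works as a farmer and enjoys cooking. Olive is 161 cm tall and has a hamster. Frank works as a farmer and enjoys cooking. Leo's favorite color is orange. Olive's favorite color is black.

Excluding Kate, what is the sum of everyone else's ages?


Sum (excluding Kate): 158

158


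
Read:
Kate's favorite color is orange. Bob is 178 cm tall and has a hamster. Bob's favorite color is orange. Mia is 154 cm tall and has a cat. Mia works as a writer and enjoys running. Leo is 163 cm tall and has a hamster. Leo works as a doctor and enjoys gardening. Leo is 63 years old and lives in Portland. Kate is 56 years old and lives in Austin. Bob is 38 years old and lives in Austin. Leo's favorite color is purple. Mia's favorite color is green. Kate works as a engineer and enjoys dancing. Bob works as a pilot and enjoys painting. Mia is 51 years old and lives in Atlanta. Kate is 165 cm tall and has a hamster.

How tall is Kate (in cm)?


Kate is 165 cm tall

165


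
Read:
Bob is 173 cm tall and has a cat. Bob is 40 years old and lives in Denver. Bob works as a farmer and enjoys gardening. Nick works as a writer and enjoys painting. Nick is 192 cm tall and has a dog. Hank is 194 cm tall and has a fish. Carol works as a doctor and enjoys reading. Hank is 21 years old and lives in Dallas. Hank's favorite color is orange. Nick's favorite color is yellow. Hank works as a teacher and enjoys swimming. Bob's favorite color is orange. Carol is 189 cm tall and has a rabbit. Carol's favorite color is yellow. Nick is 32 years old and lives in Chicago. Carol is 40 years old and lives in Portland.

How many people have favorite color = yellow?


Count: 2

2


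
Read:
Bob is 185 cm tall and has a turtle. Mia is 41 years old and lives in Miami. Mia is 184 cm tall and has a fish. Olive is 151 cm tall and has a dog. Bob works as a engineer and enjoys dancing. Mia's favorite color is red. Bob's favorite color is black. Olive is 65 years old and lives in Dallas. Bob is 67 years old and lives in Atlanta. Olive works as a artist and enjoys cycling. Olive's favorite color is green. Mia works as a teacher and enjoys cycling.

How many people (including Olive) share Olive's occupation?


Olive is a artist. Count = 1

1


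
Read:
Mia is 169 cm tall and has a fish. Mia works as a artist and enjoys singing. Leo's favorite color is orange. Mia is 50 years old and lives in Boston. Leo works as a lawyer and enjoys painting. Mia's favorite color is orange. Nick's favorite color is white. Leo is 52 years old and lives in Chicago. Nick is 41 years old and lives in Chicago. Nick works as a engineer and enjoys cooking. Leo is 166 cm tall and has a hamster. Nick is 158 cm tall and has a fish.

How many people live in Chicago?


Count in Chicago: 2

2


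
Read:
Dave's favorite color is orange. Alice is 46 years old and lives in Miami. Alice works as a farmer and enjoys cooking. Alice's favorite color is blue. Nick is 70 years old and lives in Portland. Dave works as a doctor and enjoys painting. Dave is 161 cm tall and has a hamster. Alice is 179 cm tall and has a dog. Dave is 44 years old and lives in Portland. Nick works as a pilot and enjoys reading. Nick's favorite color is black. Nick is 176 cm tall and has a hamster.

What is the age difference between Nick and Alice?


|70 - 46| = 24

24


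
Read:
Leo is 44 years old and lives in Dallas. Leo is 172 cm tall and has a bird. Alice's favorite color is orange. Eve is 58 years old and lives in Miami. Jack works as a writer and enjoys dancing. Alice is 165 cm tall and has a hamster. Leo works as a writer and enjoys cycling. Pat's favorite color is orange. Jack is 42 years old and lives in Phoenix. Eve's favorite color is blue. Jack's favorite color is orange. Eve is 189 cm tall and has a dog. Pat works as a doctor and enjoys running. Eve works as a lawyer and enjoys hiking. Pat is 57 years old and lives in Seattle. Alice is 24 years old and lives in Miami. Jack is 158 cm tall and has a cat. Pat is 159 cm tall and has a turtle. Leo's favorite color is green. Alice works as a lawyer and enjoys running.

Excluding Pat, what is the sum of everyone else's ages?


Sum (excluding Pat): 168

168


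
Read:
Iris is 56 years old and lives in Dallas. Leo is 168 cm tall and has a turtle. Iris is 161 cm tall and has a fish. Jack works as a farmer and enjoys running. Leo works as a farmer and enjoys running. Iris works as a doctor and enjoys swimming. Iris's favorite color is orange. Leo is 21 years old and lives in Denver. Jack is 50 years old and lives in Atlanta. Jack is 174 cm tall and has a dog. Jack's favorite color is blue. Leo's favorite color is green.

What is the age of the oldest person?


Oldest: Iris at 56

56


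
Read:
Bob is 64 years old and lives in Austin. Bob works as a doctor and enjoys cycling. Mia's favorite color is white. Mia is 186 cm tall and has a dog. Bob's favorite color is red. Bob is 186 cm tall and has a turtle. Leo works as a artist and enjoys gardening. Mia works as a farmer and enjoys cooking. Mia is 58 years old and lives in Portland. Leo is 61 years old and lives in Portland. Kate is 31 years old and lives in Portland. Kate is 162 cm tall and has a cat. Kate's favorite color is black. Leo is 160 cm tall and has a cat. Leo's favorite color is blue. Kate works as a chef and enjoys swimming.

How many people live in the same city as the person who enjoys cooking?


Person with hobby cooking is Mia, city Portland. Count = 3

3


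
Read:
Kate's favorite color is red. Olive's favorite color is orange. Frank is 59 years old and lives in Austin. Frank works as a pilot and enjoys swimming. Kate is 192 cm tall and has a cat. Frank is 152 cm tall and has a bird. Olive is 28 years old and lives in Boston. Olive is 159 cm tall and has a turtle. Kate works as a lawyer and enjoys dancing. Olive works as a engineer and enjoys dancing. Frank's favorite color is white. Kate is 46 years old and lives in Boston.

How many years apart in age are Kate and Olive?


46 vs 28, diff = 18

18


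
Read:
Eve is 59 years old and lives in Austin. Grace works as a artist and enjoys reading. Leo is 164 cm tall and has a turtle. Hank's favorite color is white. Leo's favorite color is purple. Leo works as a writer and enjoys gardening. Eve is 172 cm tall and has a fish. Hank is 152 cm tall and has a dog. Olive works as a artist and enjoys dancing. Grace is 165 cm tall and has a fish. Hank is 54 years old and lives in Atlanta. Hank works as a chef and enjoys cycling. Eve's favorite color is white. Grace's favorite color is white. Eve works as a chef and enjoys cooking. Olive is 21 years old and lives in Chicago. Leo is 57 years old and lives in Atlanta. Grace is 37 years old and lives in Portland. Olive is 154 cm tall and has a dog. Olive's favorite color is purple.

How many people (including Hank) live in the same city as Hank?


Hank lives in Atlanta. Count = 2

2


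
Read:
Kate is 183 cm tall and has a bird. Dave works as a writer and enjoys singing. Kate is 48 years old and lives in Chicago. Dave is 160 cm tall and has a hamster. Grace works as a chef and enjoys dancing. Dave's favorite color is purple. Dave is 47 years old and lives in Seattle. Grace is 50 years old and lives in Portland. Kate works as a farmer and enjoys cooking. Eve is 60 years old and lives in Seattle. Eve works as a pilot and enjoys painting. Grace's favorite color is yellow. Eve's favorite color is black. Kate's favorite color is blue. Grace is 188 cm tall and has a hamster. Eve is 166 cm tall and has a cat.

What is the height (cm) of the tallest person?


Tallest: Grace at 188 cm

188


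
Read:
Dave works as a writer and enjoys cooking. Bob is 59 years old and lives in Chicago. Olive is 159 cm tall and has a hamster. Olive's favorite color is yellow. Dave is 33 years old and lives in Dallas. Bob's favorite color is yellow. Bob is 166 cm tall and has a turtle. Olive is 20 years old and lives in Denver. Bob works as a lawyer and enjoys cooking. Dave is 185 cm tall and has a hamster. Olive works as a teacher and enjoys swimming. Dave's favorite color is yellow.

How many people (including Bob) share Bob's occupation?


Bob is a lawyer. Count = 1

1


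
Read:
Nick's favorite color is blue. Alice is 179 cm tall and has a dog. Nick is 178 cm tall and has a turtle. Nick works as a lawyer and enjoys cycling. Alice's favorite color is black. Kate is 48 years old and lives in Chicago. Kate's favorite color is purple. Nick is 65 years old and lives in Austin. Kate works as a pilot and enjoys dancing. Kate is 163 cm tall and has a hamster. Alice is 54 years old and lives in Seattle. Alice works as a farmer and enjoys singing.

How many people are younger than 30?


Filter: 0

0


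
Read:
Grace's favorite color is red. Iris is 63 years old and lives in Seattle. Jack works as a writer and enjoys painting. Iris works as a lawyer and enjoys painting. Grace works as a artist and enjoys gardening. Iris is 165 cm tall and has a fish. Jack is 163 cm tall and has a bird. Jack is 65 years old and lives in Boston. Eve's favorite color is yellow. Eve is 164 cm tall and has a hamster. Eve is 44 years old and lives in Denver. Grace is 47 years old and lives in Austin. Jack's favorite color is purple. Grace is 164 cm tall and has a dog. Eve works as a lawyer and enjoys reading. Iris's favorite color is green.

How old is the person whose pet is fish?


Person with pet=fish is Iris, age 63

63


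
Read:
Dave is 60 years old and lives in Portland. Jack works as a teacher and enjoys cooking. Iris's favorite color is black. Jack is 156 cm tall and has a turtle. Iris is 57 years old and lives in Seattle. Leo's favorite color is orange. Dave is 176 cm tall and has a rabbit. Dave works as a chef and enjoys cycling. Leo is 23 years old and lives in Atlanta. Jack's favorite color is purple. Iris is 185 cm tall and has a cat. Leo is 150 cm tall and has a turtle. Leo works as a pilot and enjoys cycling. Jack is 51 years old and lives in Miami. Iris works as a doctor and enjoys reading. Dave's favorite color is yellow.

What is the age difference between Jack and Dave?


|51 - 60| = 9

9


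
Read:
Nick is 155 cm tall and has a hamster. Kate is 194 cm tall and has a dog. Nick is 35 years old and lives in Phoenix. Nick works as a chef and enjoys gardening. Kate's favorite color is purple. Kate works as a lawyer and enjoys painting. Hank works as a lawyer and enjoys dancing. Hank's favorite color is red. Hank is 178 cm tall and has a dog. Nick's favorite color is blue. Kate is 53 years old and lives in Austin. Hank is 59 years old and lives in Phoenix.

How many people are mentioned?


People: Kate, Nick, Hank. Count = 3

3


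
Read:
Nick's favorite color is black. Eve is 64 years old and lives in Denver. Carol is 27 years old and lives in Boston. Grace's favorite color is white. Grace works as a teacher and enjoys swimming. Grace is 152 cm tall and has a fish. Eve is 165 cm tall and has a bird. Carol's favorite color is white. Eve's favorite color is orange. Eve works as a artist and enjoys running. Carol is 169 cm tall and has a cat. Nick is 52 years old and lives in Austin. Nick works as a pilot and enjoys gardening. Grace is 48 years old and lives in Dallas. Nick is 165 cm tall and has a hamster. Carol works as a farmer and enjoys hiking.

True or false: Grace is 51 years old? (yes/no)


Grace is actually 48. no

no


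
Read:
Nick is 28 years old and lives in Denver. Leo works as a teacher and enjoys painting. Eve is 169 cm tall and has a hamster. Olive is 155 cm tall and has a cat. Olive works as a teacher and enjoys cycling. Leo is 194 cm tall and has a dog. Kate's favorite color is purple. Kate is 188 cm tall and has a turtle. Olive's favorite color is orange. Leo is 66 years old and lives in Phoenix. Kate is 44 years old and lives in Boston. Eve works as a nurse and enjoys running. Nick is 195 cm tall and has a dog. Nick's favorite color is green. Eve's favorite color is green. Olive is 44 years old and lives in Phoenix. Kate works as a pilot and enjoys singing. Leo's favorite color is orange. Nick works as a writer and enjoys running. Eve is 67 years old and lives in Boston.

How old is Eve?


Eve is 67 years old

67


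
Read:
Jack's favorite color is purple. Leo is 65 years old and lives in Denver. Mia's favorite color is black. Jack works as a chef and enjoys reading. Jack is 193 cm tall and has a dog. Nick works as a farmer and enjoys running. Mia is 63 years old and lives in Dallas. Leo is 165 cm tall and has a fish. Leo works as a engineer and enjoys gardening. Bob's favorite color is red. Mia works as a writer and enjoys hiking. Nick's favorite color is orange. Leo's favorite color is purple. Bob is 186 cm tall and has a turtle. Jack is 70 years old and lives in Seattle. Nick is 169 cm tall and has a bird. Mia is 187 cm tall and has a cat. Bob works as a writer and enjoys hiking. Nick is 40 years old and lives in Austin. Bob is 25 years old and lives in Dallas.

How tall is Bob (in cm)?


Bob is 186 cm tall

186


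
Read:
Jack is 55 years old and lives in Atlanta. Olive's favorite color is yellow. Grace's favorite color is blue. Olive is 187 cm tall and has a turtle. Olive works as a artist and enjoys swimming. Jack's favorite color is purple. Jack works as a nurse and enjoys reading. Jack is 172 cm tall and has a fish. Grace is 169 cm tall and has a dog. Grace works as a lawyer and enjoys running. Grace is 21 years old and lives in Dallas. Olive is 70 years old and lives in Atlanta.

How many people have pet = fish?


Count: 1

1


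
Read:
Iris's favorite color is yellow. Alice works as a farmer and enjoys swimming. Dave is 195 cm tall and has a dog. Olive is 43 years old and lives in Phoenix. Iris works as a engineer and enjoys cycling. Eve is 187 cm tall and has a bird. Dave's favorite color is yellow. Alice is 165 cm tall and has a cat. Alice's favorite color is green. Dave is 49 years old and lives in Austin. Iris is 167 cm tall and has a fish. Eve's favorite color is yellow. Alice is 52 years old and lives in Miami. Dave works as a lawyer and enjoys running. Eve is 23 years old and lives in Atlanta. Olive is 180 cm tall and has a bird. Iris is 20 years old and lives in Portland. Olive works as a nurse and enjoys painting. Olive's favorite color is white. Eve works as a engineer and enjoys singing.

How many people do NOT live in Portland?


Not in Portland: 4

4


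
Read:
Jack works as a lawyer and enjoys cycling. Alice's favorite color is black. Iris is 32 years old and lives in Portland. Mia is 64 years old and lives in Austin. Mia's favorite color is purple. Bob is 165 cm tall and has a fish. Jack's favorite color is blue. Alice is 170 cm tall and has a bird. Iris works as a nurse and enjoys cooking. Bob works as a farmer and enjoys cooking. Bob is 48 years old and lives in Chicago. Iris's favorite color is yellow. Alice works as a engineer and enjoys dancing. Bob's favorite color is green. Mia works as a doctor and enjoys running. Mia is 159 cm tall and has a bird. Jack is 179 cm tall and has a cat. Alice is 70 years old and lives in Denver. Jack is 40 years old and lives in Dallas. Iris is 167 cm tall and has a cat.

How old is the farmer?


The farmer is Bob, age 48

48


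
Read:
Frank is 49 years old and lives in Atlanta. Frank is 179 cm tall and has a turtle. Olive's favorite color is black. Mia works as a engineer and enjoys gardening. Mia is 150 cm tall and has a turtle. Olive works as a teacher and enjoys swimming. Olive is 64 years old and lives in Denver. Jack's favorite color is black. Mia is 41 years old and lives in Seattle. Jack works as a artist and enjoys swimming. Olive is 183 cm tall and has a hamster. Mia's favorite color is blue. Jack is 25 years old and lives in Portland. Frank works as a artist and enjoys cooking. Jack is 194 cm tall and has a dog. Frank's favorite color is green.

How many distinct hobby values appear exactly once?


Unique hobby values: 2

2


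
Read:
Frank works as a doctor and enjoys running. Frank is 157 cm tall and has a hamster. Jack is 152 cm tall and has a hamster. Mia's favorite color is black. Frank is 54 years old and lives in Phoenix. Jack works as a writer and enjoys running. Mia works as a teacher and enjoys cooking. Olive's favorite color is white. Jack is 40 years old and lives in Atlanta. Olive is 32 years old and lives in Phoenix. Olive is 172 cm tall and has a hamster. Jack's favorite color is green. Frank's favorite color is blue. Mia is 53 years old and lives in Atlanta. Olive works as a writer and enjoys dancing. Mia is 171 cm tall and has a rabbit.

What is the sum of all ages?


40+54+53+32 = 179

179
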